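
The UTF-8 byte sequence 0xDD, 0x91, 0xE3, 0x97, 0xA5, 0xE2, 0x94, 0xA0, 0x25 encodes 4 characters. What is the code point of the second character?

Offset 0: leading byte 0xDD = 11011101 → 2-byte char #1 = DD 91.
Offset 2: leading byte 0xE3 = 11100011 → 3-byte char #2 = E3 97 A5.
Leading byte 0xE3 = 11100011 matches 1110xxxx → 3-byte sequence.
Byte 1: 0xE3 = 11100011, payload 0011 (4 bits).
Byte 2: 0x97 = 10010111 (10xxxxxx ✓), payload 010111.
Byte 3: 0xA5 = 10100101 (10xxxxxx ✓), payload 100101.
Concatenate: 0011010111100101 = 0x35E5 (16 bits → U+35E5).

U+35E5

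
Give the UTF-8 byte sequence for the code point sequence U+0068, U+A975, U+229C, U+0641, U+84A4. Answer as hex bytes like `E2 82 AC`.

68 EA A5 B5 E2 8A 9C D9 81 E8 92 A4

U+0068: 1-byte form → 68.
U+A975: 3-byte form → EA A5 B5.
U+229C: 3-byte form → E2 8A 9C.
U+0641: 2-byte form → D9 81.
U+84A4: 3-byte form → E8 92 A4.
Concatenated (12 bytes): 68 EA A5 B5 E2 8A 9C D9 81 E8 92 A4.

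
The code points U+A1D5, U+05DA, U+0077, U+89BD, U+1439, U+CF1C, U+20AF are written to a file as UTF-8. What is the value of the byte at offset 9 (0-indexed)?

0xE1

U+A1D5 → 3-byte form EA 87 95 at offsets 0–2.
U+05DA → 2-byte form D7 9A at offsets 3–4.
U+0077 → 1-byte form 77 at offsets 5–5.
U+89BD → 3-byte form E8 A6 BD at offsets 6–8.
U+1439 → 3-byte form E1 90 B9 at offsets 9–11.
Offset 9 falls in char 5's range; it's byte 1 of E1 90 B9 = 0xE1.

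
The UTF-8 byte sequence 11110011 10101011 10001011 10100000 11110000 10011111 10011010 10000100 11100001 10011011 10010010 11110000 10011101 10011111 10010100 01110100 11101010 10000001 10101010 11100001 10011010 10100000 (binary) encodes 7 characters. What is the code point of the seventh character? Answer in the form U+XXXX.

U+16A0

Offset 0: leading byte 0xF3 = 11110011 → 4-byte char #1 = F3 AB 8B A0.
Offset 4: leading byte 0xF0 = 11110000 → 4-byte char #2 = F0 9F 9A 84.
Offset 8: leading byte 0xE1 = 11100001 → 3-byte char #3 = E1 9B 92.
Offset 11: leading byte 0xF0 = 11110000 → 4-byte char #4 = F0 9D 9F 94.
Offset 15: leading byte 0x74 = 01110100 → 1-byte char #5 = 74.
Offset 16: leading byte 0xEA = 11101010 → 3-byte char #6 = EA 81 AA.
Offset 19: leading byte 0xE1 = 11100001 → 3-byte char #7 = E1 9A A0.
Leading byte 0xE1 = 11100001 matches 1110xxxx → 3-byte sequence.
Byte 1: 0xE1 = 11100001, payload 0001 (4 bits).
Byte 2: 0x9A = 10011010 (10xxxxxx ✓), payload 011010.
Byte 3: 0xA0 = 10100000 (10xxxxxx ✓), payload 100000.
Concatenate: 0001011010100000 = 0x16A0 (16 bits → U+16A0).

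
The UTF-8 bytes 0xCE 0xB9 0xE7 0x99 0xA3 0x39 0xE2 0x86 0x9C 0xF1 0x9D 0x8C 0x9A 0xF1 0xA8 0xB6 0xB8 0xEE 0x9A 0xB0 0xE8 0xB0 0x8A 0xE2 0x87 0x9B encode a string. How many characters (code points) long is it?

9

Byte at offset 0: 0xCE = 11001110 → 2-byte char (#1). Advance 2.
Byte at offset 2: 0xE7 = 11100111 → 3-byte char (#2). Advance 3.
Byte at offset 5: 0x39 = 00111001 → 1-byte char (#3). Advance 1.
Byte at offset 6: 0xE2 = 11100010 → 3-byte char (#4). Advance 3.
Byte at offset 9: 0xF1 = 11110001 → 4-byte char (#5). Advance 4.
Byte at offset 13: 0xF1 = 11110001 → 4-byte char (#6). Advance 4.
Byte at offset 17: 0xEE = 11101110 → 3-byte char (#7). Advance 3.
Byte at offset 20: 0xE8 = 11101000 → 3-byte char (#8). Advance 3.
Byte at offset 23: 0xE2 = 11100010 → 3-byte char (#9). Advance 3.
Reached end at offset 26 after 9 code points.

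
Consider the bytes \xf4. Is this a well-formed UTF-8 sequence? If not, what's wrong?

Leading byte 0xF4 = 11110100 → 4-byte form, but only 1 byte is present.

invalid (sequence truncated)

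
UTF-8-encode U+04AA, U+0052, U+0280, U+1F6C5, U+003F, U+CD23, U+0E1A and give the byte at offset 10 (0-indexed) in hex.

U+04AA → 2-byte form D2 AA at offsets 0–1.
U+0052 → 1-byte form 52 at offsets 2–2.
U+0280 → 2-byte form CA 80 at offsets 3–4.
U+1F6C5 → 4-byte form F0 9F 9B 85 at offsets 5–8.
U+003F → 1-byte form 3F at offsets 9–9.
U+CD23 → 3-byte form EC B4 A3 at offsets 10–12.
Offset 10 falls in char 6's range; it's byte 1 of EC B4 A3 = 0xEC.

0xEC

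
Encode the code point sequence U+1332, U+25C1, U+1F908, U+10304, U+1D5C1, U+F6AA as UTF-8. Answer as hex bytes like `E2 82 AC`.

U+1332: 3-byte form → E1 8C B2.
U+25C1: 3-byte form → E2 97 81.
U+1F908: 4-byte form → F0 9F A4 88.
U+10304: 4-byte form → F0 90 8C 84.
U+1D5C1: 4-byte form → F0 9D 97 81.
U+F6AA: 3-byte form → EF 9A AA.
Concatenated (21 bytes): E1 8C B2 E2 97 81 F0 9F A4 88 F0 90 8C 84 F0 9D 97 81 EF 9A AA.

E1 8C B2 E2 97 81 F0 9F A4 88 F0 90 8C 84 F0 9D 97 81 EF 9A AA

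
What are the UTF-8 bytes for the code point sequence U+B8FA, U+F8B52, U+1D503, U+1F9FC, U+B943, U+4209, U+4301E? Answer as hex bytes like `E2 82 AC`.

EB A3 BA F3 B8 AD 92 F0 9D 94 83 F0 9F A7 BC EB A5 83 E4 88 89 F1 83 80 9E

U+B8FA: 3-byte form → EB A3 BA.
U+F8B52: 4-byte form → F3 B8 AD 92.
U+1D503: 4-byte form → F0 9D 94 83.
U+1F9FC: 4-byte form → F0 9F A7 BC.
U+B943: 3-byte form → EB A5 83.
U+4209: 3-byte form → E4 88 89.
U+4301E: 4-byte form → F1 83 80 9E.
Concatenated (25 bytes): EB A3 BA F3 B8 AD 92 F0 9D 94 83 F0 9F A7 BC EB A5 83 E4 88 89 F1 83 80 9E.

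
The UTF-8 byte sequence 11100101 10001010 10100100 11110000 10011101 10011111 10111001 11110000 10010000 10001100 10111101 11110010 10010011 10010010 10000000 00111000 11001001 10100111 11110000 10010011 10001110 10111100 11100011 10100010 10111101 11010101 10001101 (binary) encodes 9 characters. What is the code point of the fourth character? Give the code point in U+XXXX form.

U+93480

Offset 0: leading byte 0xE5 = 11100101 → 3-byte char #1 = E5 8A A4.
Offset 3: leading byte 0xF0 = 11110000 → 4-byte char #2 = F0 9D 9F B9.
Offset 7: leading byte 0xF0 = 11110000 → 4-byte char #3 = F0 90 8C BD.
Offset 11: leading byte 0xF2 = 11110010 → 4-byte char #4 = F2 93 92 80.
Leading byte 0xF2 = 11110010 matches 11110xxx → 4-byte sequence.
Byte 1: 0xF2 = 11110010, payload 010 (3 bits).
Byte 2: 0x93 = 10010011 (10xxxxxx ✓), payload 010011.
Byte 3: 0x92 = 10010010 (10xxxxxx ✓), payload 010010.
Byte 4: 0x80 = 10000000 (10xxxxxx ✓), payload 000000.
Concatenate: 010010011010010000000 = 0x93480 (21 bits → U+93480).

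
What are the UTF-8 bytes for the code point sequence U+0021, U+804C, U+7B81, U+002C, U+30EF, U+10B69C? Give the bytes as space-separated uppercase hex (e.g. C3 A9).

U+0021: 1-byte form → 21.
U+804C: 3-byte form → E8 81 8C.
U+7B81: 3-byte form → E7 AE 81.
U+002C: 1-byte form → 2C.
U+30EF: 3-byte form → E3 83 AF.
U+10B69C: 4-byte form → F4 8B 9A 9C.
Concatenated (15 bytes): 21 E8 81 8C E7 AE 81 2C E3 83 AF F4 8B 9A 9C.

21 E8 81 8C E7 AE 81 2C E3 83 AF F4 8B 9A 9C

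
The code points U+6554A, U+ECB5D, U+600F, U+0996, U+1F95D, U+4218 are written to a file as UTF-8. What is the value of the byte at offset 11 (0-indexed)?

0xE0

U+6554A → 4-byte form F1 A5 95 8A at offsets 0–3.
U+ECB5D → 4-byte form F3 AC AD 9D at offsets 4–7.
U+600F → 3-byte form E6 80 8F at offsets 8–10.
U+0996 → 3-byte form E0 A6 96 at offsets 11–13.
Offset 11 falls in char 4's range; it's byte 1 of E0 A6 96 = 0xE0.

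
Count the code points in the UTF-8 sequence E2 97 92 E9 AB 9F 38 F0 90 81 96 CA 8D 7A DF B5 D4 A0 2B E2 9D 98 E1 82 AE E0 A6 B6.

12

Byte at offset 0: 0xE2 = 11100010 → 3-byte char (#1). Advance 3.
Byte at offset 3: 0xE9 = 11101001 → 3-byte char (#2). Advance 3.
Byte at offset 6: 0x38 = 00111000 → 1-byte char (#3). Advance 1.
Byte at offset 7: 0xF0 = 11110000 → 4-byte char (#4). Advance 4.
Byte at offset 11: 0xCA = 11001010 → 2-byte char (#5). Advance 2.
Byte at offset 13: 0x7A = 01111010 → 1-byte char (#6). Advance 1.
Byte at offset 14: 0xDF = 11011111 → 2-byte char (#7). Advance 2.
Byte at offset 16: 0xD4 = 11010100 → 2-byte char (#8). Advance 2.
Byte at offset 18: 0x2B = 00101011 → 1-byte char (#9). Advance 1.
Byte at offset 19: 0xE2 = 11100010 → 3-byte char (#10). Advance 3.
Byte at offset 22: 0xE1 = 11100001 → 3-byte char (#11). Advance 3.
Byte at offset 25: 0xE0 = 11100000 → 3-byte char (#12). Advance 3.
Reached end at offset 28 after 12 code points.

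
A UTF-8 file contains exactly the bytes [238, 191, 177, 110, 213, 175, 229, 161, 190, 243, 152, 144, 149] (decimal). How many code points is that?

Byte at offset 0: 0xEE = 11101110 → 3-byte char (#1). Advance 3.
Byte at offset 3: 0x6E = 01101110 → 1-byte char (#2). Advance 1.
Byte at offset 4: 0xD5 = 11010101 → 2-byte char (#3). Advance 2.
Byte at offset 6: 0xE5 = 11100101 → 3-byte char (#4). Advance 3.
Byte at offset 9: 0xF3 = 11110011 → 4-byte char (#5). Advance 4.
Reached end at offset 13 after 5 code points.

5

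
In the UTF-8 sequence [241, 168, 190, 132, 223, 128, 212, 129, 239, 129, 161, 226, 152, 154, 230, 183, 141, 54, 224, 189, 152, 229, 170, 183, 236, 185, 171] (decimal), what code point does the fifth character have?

U+261A

Offset 0: leading byte 0xF1 = 11110001 → 4-byte char #1 = F1 A8 BE 84.
Offset 4: leading byte 0xDF = 11011111 → 2-byte char #2 = DF 80.
Offset 6: leading byte 0xD4 = 11010100 → 2-byte char #3 = D4 81.
Offset 8: leading byte 0xEF = 11101111 → 3-byte char #4 = EF 81 A1.
Offset 11: leading byte 0xE2 = 11100010 → 3-byte char #5 = E2 98 9A.
Leading byte 0xE2 = 11100010 matches 1110xxxx → 3-byte sequence.
Byte 1: 0xE2 = 11100010, payload 0010 (4 bits).
Byte 2: 0x98 = 10011000 (10xxxxxx ✓), payload 011000.
Byte 3: 0x9A = 10011010 (10xxxxxx ✓), payload 011010.
Concatenate: 0010011000011010 = 0x261A (16 bits → U+261A).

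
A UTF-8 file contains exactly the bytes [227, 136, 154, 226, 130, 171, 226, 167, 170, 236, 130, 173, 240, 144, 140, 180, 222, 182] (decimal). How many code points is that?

6

Byte at offset 0: 0xE3 = 11100011 → 3-byte char (#1). Advance 3.
Byte at offset 3: 0xE2 = 11100010 → 3-byte char (#2). Advance 3.
Byte at offset 6: 0xE2 = 11100010 → 3-byte char (#3). Advance 3.
Byte at offset 9: 0xEC = 11101100 → 3-byte char (#4). Advance 3.
Byte at offset 12: 0xF0 = 11110000 → 4-byte char (#5). Advance 4.
Byte at offset 16: 0xDE = 11011110 → 2-byte char (#6). Advance 2.
Reached end at offset 18 after 6 code points.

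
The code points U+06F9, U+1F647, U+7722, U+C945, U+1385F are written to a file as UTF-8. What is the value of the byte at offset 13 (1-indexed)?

1-indexed offset 13 is 0-indexed offset 12.
U+06F9 → 2-byte form DB B9 at offsets 0–1.
U+1F647 → 4-byte form F0 9F 99 87 at offsets 2–5.
U+7722 → 3-byte form E7 9C A2 at offsets 6–8.
U+C945 → 3-byte form EC A5 85 at offsets 9–11.
U+1385F → 4-byte form F0 93 A1 9F at offsets 12–15.
Offset 12 falls in char 5's range; it's byte 1 of F0 93 A1 9F = 0xF0.

0xF0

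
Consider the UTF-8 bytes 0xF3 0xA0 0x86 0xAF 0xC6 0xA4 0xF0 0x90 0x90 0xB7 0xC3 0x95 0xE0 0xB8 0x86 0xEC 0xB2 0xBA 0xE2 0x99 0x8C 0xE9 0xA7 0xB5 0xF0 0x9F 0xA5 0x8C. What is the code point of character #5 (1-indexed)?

Offset 0: leading byte 0xF3 = 11110011 → 4-byte char #1 = F3 A0 86 AF.
Offset 4: leading byte 0xC6 = 11000110 → 2-byte char #2 = C6 A4.
Offset 6: leading byte 0xF0 = 11110000 → 4-byte char #3 = F0 90 90 B7.
Offset 10: leading byte 0xC3 = 11000011 → 2-byte char #4 = C3 95.
Offset 12: leading byte 0xE0 = 11100000 → 3-byte char #5 = E0 B8 86.
Leading byte 0xE0 = 11100000 matches 1110xxxx → 3-byte sequence.
Byte 1: 0xE0 = 11100000, payload 0000 (4 bits).
Byte 2: 0xB8 = 10111000 (10xxxxxx ✓), payload 111000.
Byte 3: 0x86 = 10000110 (10xxxxxx ✓), payload 000110.
Concatenate: 0000111000000110 = 0xE06 (16 bits → U+0E06).

U+0E06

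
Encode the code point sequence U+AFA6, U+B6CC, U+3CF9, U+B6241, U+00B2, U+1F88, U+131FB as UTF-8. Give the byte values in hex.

EA BE A6 EB 9B 8C E3 B3 B9 F2 B6 89 81 C2 B2 E1 BE 88 F0 93 87 BB

U+AFA6: 3-byte form → EA BE A6.
U+B6CC: 3-byte form → EB 9B 8C.
U+3CF9: 3-byte form → E3 B3 B9.
U+B6241: 4-byte form → F2 B6 89 81.
U+00B2: 2-byte form → C2 B2.
U+1F88: 3-byte form → E1 BE 88.
U+131FB: 4-byte form → F0 93 87 BB.
Concatenated (22 bytes): EA BE A6 EB 9B 8C E3 B3 B9 F2 B6 89 81 C2 B2 E1 BE 88 F0 93 87 BB.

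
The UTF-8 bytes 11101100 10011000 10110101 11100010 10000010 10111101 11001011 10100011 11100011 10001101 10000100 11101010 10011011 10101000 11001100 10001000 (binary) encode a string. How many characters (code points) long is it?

6

Byte at offset 0: 0xEC = 11101100 → 3-byte char (#1). Advance 3.
Byte at offset 3: 0xE2 = 11100010 → 3-byte char (#2). Advance 3.
Byte at offset 6: 0xCB = 11001011 → 2-byte char (#3). Advance 2.
Byte at offset 8: 0xE3 = 11100011 → 3-byte char (#4). Advance 3.
Byte at offset 11: 0xEA = 11101010 → 3-byte char (#5). Advance 3.
Byte at offset 14: 0xCC = 11001100 → 2-byte char (#6). Advance 2.
Reached end at offset 16 after 6 code points.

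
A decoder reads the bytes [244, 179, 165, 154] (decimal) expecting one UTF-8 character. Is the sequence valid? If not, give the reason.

invalid (encodes a value above U+10FFFF)

Leading byte 0xF4 = 11110100 → 4-byte form.
Payload = 0x13395A, which exceeds U+10FFFF, the maximum Unicode code point. (Leading bytes F5–FF, or F4 followed by ≥ 0x90, are invalid.)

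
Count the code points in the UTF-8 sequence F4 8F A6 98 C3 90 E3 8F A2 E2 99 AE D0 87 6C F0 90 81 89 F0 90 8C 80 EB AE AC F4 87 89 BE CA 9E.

11

Byte at offset 0: 0xF4 = 11110100 → 4-byte char (#1). Advance 4.
Byte at offset 4: 0xC3 = 11000011 → 2-byte char (#2). Advance 2.
Byte at offset 6: 0xE3 = 11100011 → 3-byte char (#3). Advance 3.
Byte at offset 9: 0xE2 = 11100010 → 3-byte char (#4). Advance 3.
Byte at offset 12: 0xD0 = 11010000 → 2-byte char (#5). Advance 2.
Byte at offset 14: 0x6C = 01101100 → 1-byte char (#6). Advance 1.
Byte at offset 15: 0xF0 = 11110000 → 4-byte char (#7). Advance 4.
Byte at offset 19: 0xF0 = 11110000 → 4-byte char (#8). Advance 4.
Byte at offset 23: 0xEB = 11101011 → 3-byte char (#9). Advance 3.
Byte at offset 26: 0xF4 = 11110100 → 4-byte char (#10). Advance 4.
Byte at offset 30: 0xCA = 11001010 → 2-byte char (#11). Advance 2.
Reached end at offset 32 after 11 code points.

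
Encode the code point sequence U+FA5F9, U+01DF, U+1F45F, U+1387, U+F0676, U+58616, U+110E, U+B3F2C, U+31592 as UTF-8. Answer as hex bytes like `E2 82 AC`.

U+FA5F9: 4-byte form → F3 BA 97 B9.
U+01DF: 2-byte form → C7 9F.
U+1F45F: 4-byte form → F0 9F 91 9F.
U+1387: 3-byte form → E1 8E 87.
U+F0676: 4-byte form → F3 B0 99 B6.
U+58616: 4-byte form → F1 98 98 96.
U+110E: 3-byte form → E1 84 8E.
U+B3F2C: 4-byte form → F2 B3 BC AC.
U+31592: 4-byte form → F0 B1 96 92.
Concatenated (32 bytes): F3 BA 97 B9 C7 9F F0 9F 91 9F E1 8E 87 F3 B0 99 B6 F1 98 98 96 E1 84 8E F2 B3 BC AC F0 B1 96 92.

F3 BA 97 B9 C7 9F F0 9F 91 9F E1 8E 87 F3 B0 99 B6 F1 98 98 96 E1 84 8E F2 B3 BC AC F0 B1 96 92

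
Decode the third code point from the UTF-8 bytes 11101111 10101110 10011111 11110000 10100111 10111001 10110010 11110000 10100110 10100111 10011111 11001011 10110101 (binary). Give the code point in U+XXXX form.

Offset 0: leading byte 0xEF = 11101111 → 3-byte char #1 = EF AE 9F.
Offset 3: leading byte 0xF0 = 11110000 → 4-byte char #2 = F0 A7 B9 B2.
Offset 7: leading byte 0xF0 = 11110000 → 4-byte char #3 = F0 A6 A7 9F.
Leading byte 0xF0 = 11110000 matches 11110xxx → 4-byte sequence.
Byte 1: 0xF0 = 11110000, payload 000 (3 bits).
Byte 2: 0xA6 = 10100110 (10xxxxxx ✓), payload 100110.
Byte 3: 0xA7 = 10100111 (10xxxxxx ✓), payload 100111.
Byte 4: 0x9F = 10011111 (10xxxxxx ✓), payload 011111.
Concatenate: 000100110100111011111 = 0x269DF (21 bits → U+269DF).

U+269DF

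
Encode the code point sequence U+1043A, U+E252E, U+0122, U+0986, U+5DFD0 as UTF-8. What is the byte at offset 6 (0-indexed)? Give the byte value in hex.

0x94

U+1043A → 4-byte form F0 90 90 BA at offsets 0–3.
U+E252E → 4-byte form F3 A2 94 AE at offsets 4–7.
Offset 6 falls in char 2's range; it's byte 3 of F3 A2 94 AE = 0x94.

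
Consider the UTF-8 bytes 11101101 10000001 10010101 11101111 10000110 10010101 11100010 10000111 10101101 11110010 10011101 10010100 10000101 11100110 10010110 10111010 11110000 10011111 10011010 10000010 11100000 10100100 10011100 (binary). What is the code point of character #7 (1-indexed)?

Offset 0: leading byte 0xED = 11101101 → 3-byte char #1 = ED 81 95.
Offset 3: leading byte 0xEF = 11101111 → 3-byte char #2 = EF 86 95.
Offset 6: leading byte 0xE2 = 11100010 → 3-byte char #3 = E2 87 AD.
Offset 9: leading byte 0xF2 = 11110010 → 4-byte char #4 = F2 9D 94 85.
Offset 13: leading byte 0xE6 = 11100110 → 3-byte char #5 = E6 96 BA.
Offset 16: leading byte 0xF0 = 11110000 → 4-byte char #6 = F0 9F 9A 82.
Offset 20: leading byte 0xE0 = 11100000 → 3-byte char #7 = E0 A4 9C.
Leading byte 0xE0 = 11100000 matches 1110xxxx → 3-byte sequence.
Byte 1: 0xE0 = 11100000, payload 0000 (4 bits).
Byte 2: 0xA4 = 10100100 (10xxxxxx ✓), payload 100100.
Byte 3: 0x9C = 10011100 (10xxxxxx ✓), payload 011100.
Concatenate: 0000100100011100 = 0x91C (16 bits → U+091C).

U+091C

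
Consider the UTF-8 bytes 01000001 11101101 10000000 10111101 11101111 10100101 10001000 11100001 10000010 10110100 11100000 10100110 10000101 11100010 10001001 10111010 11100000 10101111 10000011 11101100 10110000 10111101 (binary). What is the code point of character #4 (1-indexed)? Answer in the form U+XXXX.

U+10B4

Offset 0: leading byte 0x41 = 01000001 → 1-byte char #1 = 41.
Offset 1: leading byte 0xED = 11101101 → 3-byte char #2 = ED 80 BD.
Offset 4: leading byte 0xEF = 11101111 → 3-byte char #3 = EF A5 88.
Offset 7: leading byte 0xE1 = 11100001 → 3-byte char #4 = E1 82 B4.
Leading byte 0xE1 = 11100001 matches 1110xxxx → 3-byte sequence.
Byte 1: 0xE1 = 11100001, payload 0001 (4 bits).
Byte 2: 0x82 = 10000010 (10xxxxxx ✓), payload 000010.
Byte 3: 0xB4 = 10110100 (10xxxxxx ✓), payload 110100.
Concatenate: 0001000010110100 = 0x10B4 (16 bits → U+10B4).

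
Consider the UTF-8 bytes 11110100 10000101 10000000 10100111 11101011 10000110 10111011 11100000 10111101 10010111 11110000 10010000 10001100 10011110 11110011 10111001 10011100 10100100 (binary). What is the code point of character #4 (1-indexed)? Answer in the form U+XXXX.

Offset 0: leading byte 0xF4 = 11110100 → 4-byte char #1 = F4 85 80 A7.
Offset 4: leading byte 0xEB = 11101011 → 3-byte char #2 = EB 86 BB.
Offset 7: leading byte 0xE0 = 11100000 → 3-byte char #3 = E0 BD 97.
Offset 10: leading byte 0xF0 = 11110000 → 4-byte char #4 = F0 90 8C 9E.
Leading byte 0xF0 = 11110000 matches 11110xxx → 4-byte sequence.
Byte 1: 0xF0 = 11110000, payload 000 (3 bits).
Byte 2: 0x90 = 10010000 (10xxxxxx ✓), payload 010000.
Byte 3: 0x8C = 10001100 (10xxxxxx ✓), payload 001100.
Byte 4: 0x9E = 10011110 (10xxxxxx ✓), payload 011110.
Concatenate: 000010000001100011110 = 0x1031E (21 bits → U+1031E).

U+1031E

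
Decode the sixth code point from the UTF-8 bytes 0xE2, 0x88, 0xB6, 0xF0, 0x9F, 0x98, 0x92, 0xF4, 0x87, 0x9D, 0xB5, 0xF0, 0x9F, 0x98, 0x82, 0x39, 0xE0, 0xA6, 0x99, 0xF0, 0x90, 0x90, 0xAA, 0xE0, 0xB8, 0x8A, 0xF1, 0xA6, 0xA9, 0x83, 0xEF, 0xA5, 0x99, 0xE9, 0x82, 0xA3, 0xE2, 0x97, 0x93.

U+0999

Offset 0: leading byte 0xE2 = 11100010 → 3-byte char #1 = E2 88 B6.
Offset 3: leading byte 0xF0 = 11110000 → 4-byte char #2 = F0 9F 98 92.
Offset 7: leading byte 0xF4 = 11110100 → 4-byte char #3 = F4 87 9D B5.
Offset 11: leading byte 0xF0 = 11110000 → 4-byte char #4 = F0 9F 98 82.
Offset 15: leading byte 0x39 = 00111001 → 1-byte char #5 = 39.
Offset 16: leading byte 0xE0 = 11100000 → 3-byte char #6 = E0 A6 99.
Leading byte 0xE0 = 11100000 matches 1110xxxx → 3-byte sequence.
Byte 1: 0xE0 = 11100000, payload 0000 (4 bits).
Byte 2: 0xA6 = 10100110 (10xxxxxx ✓), payload 100110.
Byte 3: 0x99 = 10011001 (10xxxxxx ✓), payload 011001.
Concatenate: 0000100110011001 = 0x999 (16 bits → U+0999).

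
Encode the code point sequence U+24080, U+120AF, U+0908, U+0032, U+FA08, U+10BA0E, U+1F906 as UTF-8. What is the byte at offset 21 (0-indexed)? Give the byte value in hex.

U+24080 → 4-byte form F0 A4 82 80 at offsets 0–3.
U+120AF → 4-byte form F0 92 82 AF at offsets 4–7.
U+0908 → 3-byte form E0 A4 88 at offsets 8–10.
U+0032 → 1-byte form 32 at offsets 11–11.
U+FA08 → 3-byte form EF A8 88 at offsets 12–14.
U+10BA0E → 4-byte form F4 8B A8 8E at offsets 15–18.
U+1F906 → 4-byte form F0 9F A4 86 at offsets 19–22.
Offset 21 falls in char 7's range; it's byte 3 of F0 9F A4 86 = 0xA4.

0xA4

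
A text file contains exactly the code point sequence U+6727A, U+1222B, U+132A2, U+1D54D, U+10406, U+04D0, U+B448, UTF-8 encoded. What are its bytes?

U+6727A: 4-byte form → F1 A7 89 BA.
U+1222B: 4-byte form → F0 92 88 AB.
U+132A2: 4-byte form → F0 93 8A A2.
U+1D54D: 4-byte form → F0 9D 95 8D.
U+10406: 4-byte form → F0 90 90 86.
U+04D0: 2-byte form → D3 90.
U+B448: 3-byte form → EB 91 88.
Concatenated (25 bytes): F1 A7 89 BA F0 92 88 AB F0 93 8A A2 F0 9D 95 8D F0 90 90 86 D3 90 EB 91 88.

F1 A7 89 BA F0 92 88 AB F0 93 8A A2 F0 9D 95 8D F0 90 90 86 D3 90 EB 91 88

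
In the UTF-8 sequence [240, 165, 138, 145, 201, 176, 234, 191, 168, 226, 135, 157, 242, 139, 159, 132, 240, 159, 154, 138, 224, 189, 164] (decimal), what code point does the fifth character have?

Offset 0: leading byte 0xF0 = 11110000 → 4-byte char #1 = F0 A5 8A 91.
Offset 4: leading byte 0xC9 = 11001001 → 2-byte char #2 = C9 B0.
Offset 6: leading byte 0xEA = 11101010 → 3-byte char #3 = EA BF A8.
Offset 9: leading byte 0xE2 = 11100010 → 3-byte char #4 = E2 87 9D.
Offset 12: leading byte 0xF2 = 11110010 → 4-byte char #5 = F2 8B 9F 84.
Leading byte 0xF2 = 11110010 matches 11110xxx → 4-byte sequence.
Byte 1: 0xF2 = 11110010, payload 010 (3 bits).
Byte 2: 0x8B = 10001011 (10xxxxxx ✓), payload 001011.
Byte 3: 0x9F = 10011111 (10xxxxxx ✓), payload 011111.
Byte 4: 0x84 = 10000100 (10xxxxxx ✓), payload 000100.
Concatenate: 010001011011111000100 = 0x8B7C4 (21 bits → U+8B7C4).

U+8B7C4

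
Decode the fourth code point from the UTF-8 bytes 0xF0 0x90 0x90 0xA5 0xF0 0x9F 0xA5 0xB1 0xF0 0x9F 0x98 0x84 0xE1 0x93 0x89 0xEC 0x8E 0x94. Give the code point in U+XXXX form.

Offset 0: leading byte 0xF0 = 11110000 → 4-byte char #1 = F0 90 90 A5.
Offset 4: leading byte 0xF0 = 11110000 → 4-byte char #2 = F0 9F A5 B1.
Offset 8: leading byte 0xF0 = 11110000 → 4-byte char #3 = F0 9F 98 84.
Offset 12: leading byte 0xE1 = 11100001 → 3-byte char #4 = E1 93 89.
Leading byte 0xE1 = 11100001 matches 1110xxxx → 3-byte sequence.
Byte 1: 0xE1 = 11100001, payload 0001 (4 bits).
Byte 2: 0x93 = 10010011 (10xxxxxx ✓), payload 010011.
Byte 3: 0x89 = 10001001 (10xxxxxx ✓), payload 001001.
Concatenate: 0001010011001001 = 0x14C9 (16 bits → U+14C9).

U+14C9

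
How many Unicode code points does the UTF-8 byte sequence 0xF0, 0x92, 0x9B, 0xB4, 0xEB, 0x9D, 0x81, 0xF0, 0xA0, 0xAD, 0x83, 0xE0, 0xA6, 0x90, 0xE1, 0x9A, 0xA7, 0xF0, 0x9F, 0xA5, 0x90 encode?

6

Byte at offset 0: 0xF0 = 11110000 → 4-byte char (#1). Advance 4.
Byte at offset 4: 0xEB = 11101011 → 3-byte char (#2). Advance 3.
Byte at offset 7: 0xF0 = 11110000 → 4-byte char (#3). Advance 4.
Byte at offset 11: 0xE0 = 11100000 → 3-byte char (#4). Advance 3.
Byte at offset 14: 0xE1 = 11100001 → 3-byte char (#5). Advance 3.
Byte at offset 17: 0xF0 = 11110000 → 4-byte char (#6). Advance 4.
Reached end at offset 21 after 6 code points.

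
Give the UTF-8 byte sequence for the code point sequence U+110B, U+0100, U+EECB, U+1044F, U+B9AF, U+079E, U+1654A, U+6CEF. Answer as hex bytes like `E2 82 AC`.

E1 84 8B C4 80 EE BB 8B F0 90 91 8F EB A6 AF DE 9E F0 96 95 8A E6 B3 AF

U+110B: 3-byte form → E1 84 8B.
U+0100: 2-byte form → C4 80.
U+EECB: 3-byte form → EE BB 8B.
U+1044F: 4-byte form → F0 90 91 8F.
U+B9AF: 3-byte form → EB A6 AF.
U+079E: 2-byte form → DE 9E.
U+1654A: 4-byte form → F0 96 95 8A.
U+6CEF: 3-byte form → E6 B3 AF.
Concatenated (24 bytes): E1 84 8B C4 80 EE BB 8B F0 90 91 8F EB A6 AF DE 9E F0 96 95 8A E6 B3 AF.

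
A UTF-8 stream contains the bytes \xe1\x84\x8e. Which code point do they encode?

Leading byte 0xE1 = 11100001 matches 1110xxxx → 3-byte sequence.
Byte 1: 0xE1 = 11100001, payload 0001 (4 bits).
Byte 2: 0x84 = 10000100 (10xxxxxx ✓), payload 000100.
Byte 3: 0x8E = 10001110 (10xxxxxx ✓), payload 001110.
Concatenate: 0001000100001110 = 0x110E (16 bits → U+110E).

U+110E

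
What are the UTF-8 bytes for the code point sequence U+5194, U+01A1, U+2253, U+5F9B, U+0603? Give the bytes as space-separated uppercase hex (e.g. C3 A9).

U+5194: 3-byte form → E5 86 94.
U+01A1: 2-byte form → C6 A1.
U+2253: 3-byte form → E2 89 93.
U+5F9B: 3-byte form → E5 BE 9B.
U+0603: 2-byte form → D8 83.
Concatenated (13 bytes): E5 86 94 C6 A1 E2 89 93 E5 BE 9B D8 83.

E5 86 94 C6 A1 E2 89 93 E5 BE 9B D8 83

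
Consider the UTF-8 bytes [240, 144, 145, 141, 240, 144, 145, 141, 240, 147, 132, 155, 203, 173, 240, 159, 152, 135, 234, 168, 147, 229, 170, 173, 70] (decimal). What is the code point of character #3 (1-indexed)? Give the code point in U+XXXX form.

U+1311B

Offset 0: leading byte 0xF0 = 11110000 → 4-byte char #1 = F0 90 91 8D.
Offset 4: leading byte 0xF0 = 11110000 → 4-byte char #2 = F0 90 91 8D.
Offset 8: leading byte 0xF0 = 11110000 → 4-byte char #3 = F0 93 84 9B.
Leading byte 0xF0 = 11110000 matches 11110xxx → 4-byte sequence.
Byte 1: 0xF0 = 11110000, payload 000 (3 bits).
Byte 2: 0x93 = 10010011 (10xxxxxx ✓), payload 010011.
Byte 3: 0x84 = 10000100 (10xxxxxx ✓), payload 000100.
Byte 4: 0x9B = 10011011 (10xxxxxx ✓), payload 011011.
Concatenate: 000010011000100011011 = 0x1311B (21 bits → U+1311B).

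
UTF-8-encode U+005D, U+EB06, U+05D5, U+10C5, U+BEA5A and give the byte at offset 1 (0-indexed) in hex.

0xEE

U+005D → 1-byte form 5D at offsets 0–0.
U+EB06 → 3-byte form EE AC 86 at offsets 1–3.
Offset 1 falls in char 2's range; it's byte 1 of EE AC 86 = 0xEE.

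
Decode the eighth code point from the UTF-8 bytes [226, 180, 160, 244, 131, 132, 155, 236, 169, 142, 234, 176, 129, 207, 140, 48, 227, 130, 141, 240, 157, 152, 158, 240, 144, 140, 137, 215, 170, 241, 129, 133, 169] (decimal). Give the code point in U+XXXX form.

U+1D61E

Offset 0: leading byte 0xE2 = 11100010 → 3-byte char #1 = E2 B4 A0.
Offset 3: leading byte 0xF4 = 11110100 → 4-byte char #2 = F4 83 84 9B.
Offset 7: leading byte 0xEC = 11101100 → 3-byte char #3 = EC A9 8E.
Offset 10: leading byte 0xEA = 11101010 → 3-byte char #4 = EA B0 81.
Offset 13: leading byte 0xCF = 11001111 → 2-byte char #5 = CF 8C.
Offset 15: leading byte 0x30 = 00110000 → 1-byte char #6 = 30.
Offset 16: leading byte 0xE3 = 11100011 → 3-byte char #7 = E3 82 8D.
Offset 19: leading byte 0xF0 = 11110000 → 4-byte char #8 = F0 9D 98 9E.
Leading byte 0xF0 = 11110000 matches 11110xxx → 4-byte sequence.
Byte 1: 0xF0 = 11110000, payload 000 (3 bits).
Byte 2: 0x9D = 10011101 (10xxxxxx ✓), payload 011101.
Byte 3: 0x98 = 10011000 (10xxxxxx ✓), payload 011000.
Byte 4: 0x9E = 10011110 (10xxxxxx ✓), payload 011110.
Concatenate: 000011101011000011110 = 0x1D61E (21 bits → U+1D61E).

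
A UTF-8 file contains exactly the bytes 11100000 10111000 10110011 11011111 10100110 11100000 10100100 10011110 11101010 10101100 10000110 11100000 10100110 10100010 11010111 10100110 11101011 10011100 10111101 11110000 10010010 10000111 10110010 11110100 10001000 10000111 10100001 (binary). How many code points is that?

9

Byte at offset 0: 0xE0 = 11100000 → 3-byte char (#1). Advance 3.
Byte at offset 3: 0xDF = 11011111 → 2-byte char (#2). Advance 2.
Byte at offset 5: 0xE0 = 11100000 → 3-byte char (#3). Advance 3.
Byte at offset 8: 0xEA = 11101010 → 3-byte char (#4). Advance 3.
Byte at offset 11: 0xE0 = 11100000 → 3-byte char (#5). Advance 3.
Byte at offset 14: 0xD7 = 11010111 → 2-byte char (#6). Advance 2.
Byte at offset 16: 0xEB = 11101011 → 3-byte char (#7). Advance 3.
Byte at offset 19: 0xF0 = 11110000 → 4-byte char (#8). Advance 4.
Byte at offset 23: 0xF4 = 11110100 → 4-byte char (#9). Advance 4.
Reached end at offset 27 after 9 code points.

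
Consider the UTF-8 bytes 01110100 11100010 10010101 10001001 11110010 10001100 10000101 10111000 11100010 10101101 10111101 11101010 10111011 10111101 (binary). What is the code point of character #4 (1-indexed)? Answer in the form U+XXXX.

Offset 0: leading byte 0x74 = 01110100 → 1-byte char #1 = 74.
Offset 1: leading byte 0xE2 = 11100010 → 3-byte char #2 = E2 95 89.
Offset 4: leading byte 0xF2 = 11110010 → 4-byte char #3 = F2 8C 85 B8.
Offset 8: leading byte 0xE2 = 11100010 → 3-byte char #4 = E2 AD BD.
Leading byte 0xE2 = 11100010 matches 1110xxxx → 3-byte sequence.
Byte 1: 0xE2 = 11100010, payload 0010 (4 bits).
Byte 2: 0xAD = 10101101 (10xxxxxx ✓), payload 101101.
Byte 3: 0xBD = 10111101 (10xxxxxx ✓), payload 111101.
Concatenate: 0010101101111101 = 0x2B7D (16 bits → U+2B7D).

U+2B7D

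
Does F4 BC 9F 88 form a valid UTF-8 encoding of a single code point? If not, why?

Leading byte 0xF4 = 11110100 → 4-byte form.
Payload = 0x13C7C8, which exceeds U+10FFFF, the maximum Unicode code point. (Leading bytes F5–FF, or F4 followed by ≥ 0x90, are invalid.)

invalid (encodes a value above U+10FFFF)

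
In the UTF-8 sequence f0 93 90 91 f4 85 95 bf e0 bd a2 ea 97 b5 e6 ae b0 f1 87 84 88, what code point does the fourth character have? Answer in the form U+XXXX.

Offset 0: leading byte 0xF0 = 11110000 → 4-byte char #1 = F0 93 90 91.
Offset 4: leading byte 0xF4 = 11110100 → 4-byte char #2 = F4 85 95 BF.
Offset 8: leading byte 0xE0 = 11100000 → 3-byte char #3 = E0 BD A2.
Offset 11: leading byte 0xEA = 11101010 → 3-byte char #4 = EA 97 B5.
Leading byte 0xEA = 11101010 matches 1110xxxx → 3-byte sequence.
Byte 1: 0xEA = 11101010, payload 1010 (4 bits).
Byte 2: 0x97 = 10010111 (10xxxxxx ✓), payload 010111.
Byte 3: 0xB5 = 10110101 (10xxxxxx ✓), payload 110101.
Concatenate: 1010010111110101 = 0xA5F5 (16 bits → U+A5F5).

U+A5F5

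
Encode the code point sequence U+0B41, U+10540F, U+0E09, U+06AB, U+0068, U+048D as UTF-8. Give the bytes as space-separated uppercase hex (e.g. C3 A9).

U+0B41: 3-byte form → E0 AD 81.
U+10540F: 4-byte form → F4 85 90 8F.
U+0E09: 3-byte form → E0 B8 89.
U+06AB: 2-byte form → DA AB.
U+0068: 1-byte form → 68.
U+048D: 2-byte form → D2 8D.
Concatenated (15 bytes): E0 AD 81 F4 85 90 8F E0 B8 89 DA AB 68 D2 8D.

E0 AD 81 F4 85 90 8F E0 B8 89 DA AB 68 D2 8D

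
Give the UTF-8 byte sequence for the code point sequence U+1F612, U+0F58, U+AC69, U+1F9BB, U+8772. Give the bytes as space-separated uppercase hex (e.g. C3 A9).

F0 9F 98 92 E0 BD 98 EA B1 A9 F0 9F A6 BB E8 9D B2

U+1F612: 4-byte form → F0 9F 98 92.
U+0F58: 3-byte form → E0 BD 98.
U+AC69: 3-byte form → EA B1 A9.
U+1F9BB: 4-byte form → F0 9F A6 BB.
U+8772: 3-byte form → E8 9D B2.
Concatenated (17 bytes): F0 9F 98 92 E0 BD 98 EA B1 A9 F0 9F A6 BB E8 9D B2.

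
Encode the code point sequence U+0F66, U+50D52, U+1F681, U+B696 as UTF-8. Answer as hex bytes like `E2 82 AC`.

U+0F66: 3-byte form → E0 BD A6.
U+50D52: 4-byte form → F1 90 B5 92.
U+1F681: 4-byte form → F0 9F 9A 81.
U+B696: 3-byte form → EB 9A 96.
Concatenated (14 bytes): E0 BD A6 F1 90 B5 92 F0 9F 9A 81 EB 9A 96.

E0 BD A6 F1 90 B5 92 F0 9F 9A 81 EB 9A 96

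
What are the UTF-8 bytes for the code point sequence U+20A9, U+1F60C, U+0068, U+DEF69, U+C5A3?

U+20A9: 3-byte form → E2 82 A9.
U+1F60C: 4-byte form → F0 9F 98 8C.
U+0068: 1-byte form → 68.
U+DEF69: 4-byte form → F3 9E BD A9.
U+C5A3: 3-byte form → EC 96 A3.
Concatenated (15 bytes): E2 82 A9 F0 9F 98 8C 68 F3 9E BD A9 EC 96 A3.

E2 82 A9 F0 9F 98 8C 68 F3 9E BD A9 EC 96 A3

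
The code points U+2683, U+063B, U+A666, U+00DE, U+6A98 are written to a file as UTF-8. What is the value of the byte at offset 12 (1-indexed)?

0xAA

1-indexed offset 12 is 0-indexed offset 11.
U+2683 → 3-byte form E2 9A 83 at offsets 0–2.
U+063B → 2-byte form D8 BB at offsets 3–4.
U+A666 → 3-byte form EA 99 A6 at offsets 5–7.
U+00DE → 2-byte form C3 9E at offsets 8–9.
U+6A98 → 3-byte form E6 AA 98 at offsets 10–12.
Offset 11 falls in char 5's range; it's byte 2 of E6 AA 98 = 0xAA.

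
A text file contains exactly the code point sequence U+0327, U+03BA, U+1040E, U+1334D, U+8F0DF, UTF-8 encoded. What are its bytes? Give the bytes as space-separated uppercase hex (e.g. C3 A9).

CC A7 CE BA F0 90 90 8E F0 93 8D 8D F2 8F 83 9F

U+0327: 2-byte form → CC A7.
U+03BA: 2-byte form → CE BA.
U+1040E: 4-byte form → F0 90 90 8E.
U+1334D: 4-byte form → F0 93 8D 8D.
U+8F0DF: 4-byte form → F2 8F 83 9F.
Concatenated (16 bytes): CC A7 CE BA F0 90 90 8E F0 93 8D 8D F2 8F 83 9F.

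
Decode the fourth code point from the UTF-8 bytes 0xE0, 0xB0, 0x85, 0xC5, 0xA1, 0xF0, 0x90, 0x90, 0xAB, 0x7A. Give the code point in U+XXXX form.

U+007A

Offset 0: leading byte 0xE0 = 11100000 → 3-byte char #1 = E0 B0 85.
Offset 3: leading byte 0xC5 = 11000101 → 2-byte char #2 = C5 A1.
Offset 5: leading byte 0xF0 = 11110000 → 4-byte char #3 = F0 90 90 AB.
Offset 9: leading byte 0x7A = 01111010 → 1-byte char #4 = 7A.
Leading byte 0x7A = 01111010 matches 0xxxxxxx → 1-byte sequence.
Byte 1: 0x7A = 01111010, payload 1111010 (7 bits).
Concatenate: 1111010 = 0x7A (7 bits → U+007A).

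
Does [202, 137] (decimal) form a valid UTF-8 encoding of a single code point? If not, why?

valid

Leading byte 0xCA = 11001010 → 2-byte form.
Continuation bytes 0x89=10001001 all match 10xxxxxx.
Decoded value 0x289 is ≥ 0x80 (shortest form) and not a surrogate.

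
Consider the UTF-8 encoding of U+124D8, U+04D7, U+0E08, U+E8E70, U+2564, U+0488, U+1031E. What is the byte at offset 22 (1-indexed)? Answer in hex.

0x9E

1-indexed offset 22 is 0-indexed offset 21.
U+124D8 → 4-byte form F0 92 93 98 at offsets 0–3.
U+04D7 → 2-byte form D3 97 at offsets 4–5.
U+0E08 → 3-byte form E0 B8 88 at offsets 6–8.
U+E8E70 → 4-byte form F3 A8 B9 B0 at offsets 9–12.
U+2564 → 3-byte form E2 95 A4 at offsets 13–15.
U+0488 → 2-byte form D2 88 at offsets 16–17.
U+1031E → 4-byte form F0 90 8C 9E at offsets 18–21.
Offset 21 falls in char 7's range; it's byte 4 of F0 90 8C 9E = 0x9E.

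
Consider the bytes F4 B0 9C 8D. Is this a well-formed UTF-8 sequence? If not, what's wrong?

invalid (encodes a value above U+10FFFF)

Leading byte 0xF4 = 11110100 → 4-byte form.
Payload = 0x13070D, which exceeds U+10FFFF, the maximum Unicode code point. (Leading bytes F5–FF, or F4 followed by ≥ 0x90, are invalid.)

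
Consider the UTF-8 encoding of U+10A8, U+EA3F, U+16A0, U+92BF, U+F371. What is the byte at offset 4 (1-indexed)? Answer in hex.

1-indexed offset 4 is 0-indexed offset 3.
U+10A8 → 3-byte form E1 82 A8 at offsets 0–2.
U+EA3F → 3-byte form EE A8 BF at offsets 3–5.
Offset 3 falls in char 2's range; it's byte 1 of EE A8 BF = 0xEE.

0xEE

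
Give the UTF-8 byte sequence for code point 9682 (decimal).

U+25D2 = 0x25D2 = 9682 decimal. In range U+0800–U+FFFF → 3-byte form: 1110xxxx 10xxxxxx 10xxxxxx.
Binary (16 bits): 0010010111010010.
Split 4+6+6: 0010 | 010111 | 010010.
Byte 1: 11100010 = 0xE2.
Byte 2: 10010111 = 0x97.
Byte 3: 10010010 = 0x92.

E2 97 92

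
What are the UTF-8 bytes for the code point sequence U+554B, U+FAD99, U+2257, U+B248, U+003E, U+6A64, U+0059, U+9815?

E5 95 8B F3 BA B6 99 E2 89 97 EB 89 88 3E E6 A9 A4 59 E9 A0 95

U+554B: 3-byte form → E5 95 8B.
U+FAD99: 4-byte form → F3 BA B6 99.
U+2257: 3-byte form → E2 89 97.
U+B248: 3-byte form → EB 89 88.
U+003E: 1-byte form → 3E.
U+6A64: 3-byte form → E6 A9 A4.
U+0059: 1-byte form → 59.
U+9815: 3-byte form → E9 A0 95.
Concatenated (21 bytes): E5 95 8B F3 BA B6 99 E2 89 97 EB 89 88 3E E6 A9 A4 59 E9 A0 95.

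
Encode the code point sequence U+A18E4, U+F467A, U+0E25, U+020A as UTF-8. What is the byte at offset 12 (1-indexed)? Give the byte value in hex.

1-indexed offset 12 is 0-indexed offset 11.
U+A18E4 → 4-byte form F2 A1 A3 A4 at offsets 0–3.
U+F467A → 4-byte form F3 B4 99 BA at offsets 4–7.
U+0E25 → 3-byte form E0 B8 A5 at offsets 8–10.
U+020A → 2-byte form C8 8A at offsets 11–12.
Offset 11 falls in char 4's range; it's byte 1 of C8 8A = 0xC8.

0xC8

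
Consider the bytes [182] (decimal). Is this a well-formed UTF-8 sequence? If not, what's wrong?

Byte 0xB6 = 10110110 has the form 10xxxxxx — a continuation byte — but there is no preceding leading byte.

invalid (continuation byte with no leading byte)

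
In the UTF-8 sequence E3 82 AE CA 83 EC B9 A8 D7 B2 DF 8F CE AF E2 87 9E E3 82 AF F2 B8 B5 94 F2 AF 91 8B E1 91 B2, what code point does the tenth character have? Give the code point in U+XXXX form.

U+AF44B

Offset 0: leading byte 0xE3 = 11100011 → 3-byte char #1 = E3 82 AE.
Offset 3: leading byte 0xCA = 11001010 → 2-byte char #2 = CA 83.
Offset 5: leading byte 0xEC = 11101100 → 3-byte char #3 = EC B9 A8.
Offset 8: leading byte 0xD7 = 11010111 → 2-byte char #4 = D7 B2.
Offset 10: leading byte 0xDF = 11011111 → 2-byte char #5 = DF 8F.
Offset 12: leading byte 0xCE = 11001110 → 2-byte char #6 = CE AF.
Offset 14: leading byte 0xE2 = 11100010 → 3-byte char #7 = E2 87 9E.
Offset 17: leading byte 0xE3 = 11100011 → 3-byte char #8 = E3 82 AF.
Offset 20: leading byte 0xF2 = 11110010 → 4-byte char #9 = F2 B8 B5 94.
Offset 24: leading byte 0xF2 = 11110010 → 4-byte char #10 = F2 AF 91 8B.
Leading byte 0xF2 = 11110010 matches 11110xxx → 4-byte sequence.
Byte 1: 0xF2 = 11110010, payload 010 (3 bits).
Byte 2: 0xAF = 10101111 (10xxxxxx ✓), payload 101111.
Byte 3: 0x91 = 10010001 (10xxxxxx ✓), payload 010001.
Byte 4: 0x8B = 10001011 (10xxxxxx ✓), payload 001011.
Concatenate: 010101111010001001011 = 0xAF44B (21 bits → U+AF44B).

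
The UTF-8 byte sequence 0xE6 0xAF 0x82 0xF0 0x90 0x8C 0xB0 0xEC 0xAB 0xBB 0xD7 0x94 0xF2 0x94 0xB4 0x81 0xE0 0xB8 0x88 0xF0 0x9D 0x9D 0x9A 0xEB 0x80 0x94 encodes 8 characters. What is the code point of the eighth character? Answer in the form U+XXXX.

U+B014

Offset 0: leading byte 0xE6 = 11100110 → 3-byte char #1 = E6 AF 82.
Offset 3: leading byte 0xF0 = 11110000 → 4-byte char #2 = F0 90 8C B0.
Offset 7: leading byte 0xEC = 11101100 → 3-byte char #3 = EC AB BB.
Offset 10: leading byte 0xD7 = 11010111 → 2-byte char #4 = D7 94.
Offset 12: leading byte 0xF2 = 11110010 → 4-byte char #5 = F2 94 B4 81.
Offset 16: leading byte 0xE0 = 11100000 → 3-byte char #6 = E0 B8 88.
Offset 19: leading byte 0xF0 = 11110000 → 4-byte char #7 = F0 9D 9D 9A.
Offset 23: leading byte 0xEB = 11101011 → 3-byte char #8 = EB 80 94.
Leading byte 0xEB = 11101011 matches 1110xxxx → 3-byte sequence.
Byte 1: 0xEB = 11101011, payload 1011 (4 bits).
Byte 2: 0x80 = 10000000 (10xxxxxx ✓), payload 000000.
Byte 3: 0x94 = 10010100 (10xxxxxx ✓), payload 010100.
Concatenate: 1011000000010100 = 0xB014 (16 bits → U+B014).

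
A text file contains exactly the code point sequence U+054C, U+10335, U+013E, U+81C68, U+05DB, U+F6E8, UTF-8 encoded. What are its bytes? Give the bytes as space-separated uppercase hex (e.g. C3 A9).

U+054C: 2-byte form → D5 8C.
U+10335: 4-byte form → F0 90 8C B5.
U+013E: 2-byte form → C4 BE.
U+81C68: 4-byte form → F2 81 B1 A8.
U+05DB: 2-byte form → D7 9B.
U+F6E8: 3-byte form → EF 9B A8.
Concatenated (17 bytes): D5 8C F0 90 8C B5 C4 BE F2 81 B1 A8 D7 9B EF 9B A8.

D5 8C F0 90 8C B5 C4 BE F2 81 B1 A8 D7 9B EF 9B A8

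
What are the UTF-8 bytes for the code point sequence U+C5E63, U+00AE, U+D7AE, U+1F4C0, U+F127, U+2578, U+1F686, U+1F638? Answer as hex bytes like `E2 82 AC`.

U+C5E63: 4-byte form → F3 85 B9 A3.
U+00AE: 2-byte form → C2 AE.
U+D7AE: 3-byte form → ED 9E AE.
U+1F4C0: 4-byte form → F0 9F 93 80.
U+F127: 3-byte form → EF 84 A7.
U+2578: 3-byte form → E2 95 B8.
U+1F686: 4-byte form → F0 9F 9A 86.
U+1F638: 4-byte form → F0 9F 98 B8.
Concatenated (27 bytes): F3 85 B9 A3 C2 AE ED 9E AE F0 9F 93 80 EF 84 A7 E2 95 B8 F0 9F 9A 86 F0 9F 98 B8.

F3 85 B9 A3 C2 AE ED 9E AE F0 9F 93 80 EF 84 A7 E2 95 B8 F0 9F 9A 86 F0 9F 98 B8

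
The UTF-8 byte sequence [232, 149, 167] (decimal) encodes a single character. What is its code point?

U+8567

Leading byte 0xE8 = 11101000 matches 1110xxxx → 3-byte sequence.
Byte 1: 0xE8 = 11101000, payload 1000 (4 bits).
Byte 2: 0x95 = 10010101 (10xxxxxx ✓), payload 010101.
Byte 3: 0xA7 = 10100111 (10xxxxxx ✓), payload 100111.
Concatenate: 1000010101100111 = 0x8567 (16 bits → U+8567).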